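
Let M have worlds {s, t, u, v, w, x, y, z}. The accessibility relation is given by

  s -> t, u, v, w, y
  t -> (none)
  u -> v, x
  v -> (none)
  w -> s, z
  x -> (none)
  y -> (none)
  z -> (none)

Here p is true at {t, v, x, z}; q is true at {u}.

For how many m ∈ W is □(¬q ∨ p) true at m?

s: successors {t, u, v, w, y}; ¬q ∨ p there: t:T, u:F, v:T, w:T, y:T. ✗
t: no successors, so □(¬q ∨ p) holds vacuously. ✓
u: successors {v, x}; ¬q ∨ p there: v:T, x:T. ✓
v: no successors, so □(¬q ∨ p) holds vacuously. ✓
w: successors {s, z}; ¬q ∨ p there: s:T, z:T. ✓
x: no successors, so □(¬q ∨ p) holds vacuously. ✓
y: no successors, so □(¬q ∨ p) holds vacuously. ✓
z: no successors, so □(¬q ∨ p) holds vacuously. ✓
Satisfying worlds: {t, u, v, w, x, y, z}.

7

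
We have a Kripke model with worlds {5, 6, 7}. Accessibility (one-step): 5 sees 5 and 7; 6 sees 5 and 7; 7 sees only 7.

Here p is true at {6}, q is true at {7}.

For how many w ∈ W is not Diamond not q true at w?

5: Diamond not q is T. ✗
6: Diamond not q is T. ✗
7: Diamond not q is F. ✓
Satisfying worlds: {7}.

1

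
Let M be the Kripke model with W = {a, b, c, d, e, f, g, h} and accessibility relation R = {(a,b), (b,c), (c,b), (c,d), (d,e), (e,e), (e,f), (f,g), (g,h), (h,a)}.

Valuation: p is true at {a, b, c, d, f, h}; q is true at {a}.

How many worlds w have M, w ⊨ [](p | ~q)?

a: successors {b}; p | ~q there: b:T. ✓
b: successors {c}; p | ~q there: c:T. ✓
c: successors {b, d}; p | ~q there: b:T, d:T. ✓
d: successors {e}; p | ~q there: e:T. ✓
e: successors {e, f}; p | ~q there: e:T, f:T. ✓
f: successors {g}; p | ~q there: g:T. ✓
g: successors {h}; p | ~q there: h:T. ✓
h: successors {a}; p | ~q there: a:T. ✓
Satisfying worlds: {a, b, c, d, e, f, g, h}.

8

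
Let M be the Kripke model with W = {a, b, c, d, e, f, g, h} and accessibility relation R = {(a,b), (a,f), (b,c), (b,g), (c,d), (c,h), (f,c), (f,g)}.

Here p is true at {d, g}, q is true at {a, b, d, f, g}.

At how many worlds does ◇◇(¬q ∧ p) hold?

0

a: successors {b, f}; ◇(¬q ∧ p) there: b:F, f:F. ✗
b: successors {c, g}; ◇(¬q ∧ p) there: c:F, g:F. ✗
c: successors {d, h}; ◇(¬q ∧ p) there: d:F, h:F. ✗
d: no successors, so ◇◇(¬q ∧ p) fails. ✗
e: no successors, so ◇◇(¬q ∧ p) fails. ✗
f: successors {c, g}; ◇(¬q ∧ p) there: c:F, g:F. ✗
g: no successors, so ◇◇(¬q ∧ p) fails. ✗
h: no successors, so ◇◇(¬q ∧ p) fails. ✗
Satisfying worlds: ∅.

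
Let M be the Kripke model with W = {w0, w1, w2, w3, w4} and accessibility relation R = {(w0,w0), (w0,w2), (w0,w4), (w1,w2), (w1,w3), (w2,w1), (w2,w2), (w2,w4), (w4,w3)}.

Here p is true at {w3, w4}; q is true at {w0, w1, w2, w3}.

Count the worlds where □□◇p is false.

2

w0: successors {w0, w2, w4}; □◇p there: w0:T, w2:T, w4:F. ✗
w1: successors {w2, w3}; □◇p there: w2:T, w3:T. ✓
w2: successors {w1, w2, w4}; □◇p there: w1:F, w2:T, w4:F. ✗
w3: no successors, so □□◇p holds vacuously. ✓
w4: successors {w3}; □◇p there: w3:T. ✓
Satisfying worlds: {w1, w3, w4}.
So □□◇p fails at the other 2 worlds.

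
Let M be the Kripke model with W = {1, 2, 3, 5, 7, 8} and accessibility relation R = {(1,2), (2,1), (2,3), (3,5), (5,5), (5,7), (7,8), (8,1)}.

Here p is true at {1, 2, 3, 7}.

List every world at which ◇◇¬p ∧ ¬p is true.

{5}

1: ◇◇¬p is F, ¬p is F. ✗
2: ◇◇¬p is T, ¬p is F. ✗
3: ◇◇¬p is T, ¬p is F. ✗
5: ◇◇¬p is T, ¬p is T. ✓
7: ◇◇¬p is F, ¬p is F. ✗
8: ◇◇¬p is F, ¬p is T. ✗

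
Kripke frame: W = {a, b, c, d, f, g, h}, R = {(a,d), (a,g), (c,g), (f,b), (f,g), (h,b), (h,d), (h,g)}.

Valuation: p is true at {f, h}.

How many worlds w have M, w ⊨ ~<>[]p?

3

a: <>[]p is T. ✗
b: <>[]p is F. ✓
c: <>[]p is T. ✗
d: <>[]p is F. ✓
f: <>[]p is T. ✗
g: <>[]p is F. ✓
h: <>[]p is T. ✗
Satisfying worlds: {b, d, g}.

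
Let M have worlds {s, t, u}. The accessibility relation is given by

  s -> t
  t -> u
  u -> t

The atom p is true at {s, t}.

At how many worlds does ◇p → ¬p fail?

1

s: ◇p is T, ¬p is F. ✗
t: ◇p is F, ¬p is F. ✓
u: ◇p is T, ¬p is T. ✓
Satisfying worlds: {t, u}.
So ◇p → ¬p fails at the other 1 world.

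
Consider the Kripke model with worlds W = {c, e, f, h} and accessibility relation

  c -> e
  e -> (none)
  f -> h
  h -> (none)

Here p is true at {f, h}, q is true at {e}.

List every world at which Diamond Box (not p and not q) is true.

c: successors {e}; Box (not p and not q) there: e:T. ✓
e: no successors, so Diamond Box (not p and not q) fails. ✗
f: successors {h}; Box (not p and not q) there: h:T. ✓
h: no successors, so Diamond Box (not p and not q) fails. ✗

{c, f}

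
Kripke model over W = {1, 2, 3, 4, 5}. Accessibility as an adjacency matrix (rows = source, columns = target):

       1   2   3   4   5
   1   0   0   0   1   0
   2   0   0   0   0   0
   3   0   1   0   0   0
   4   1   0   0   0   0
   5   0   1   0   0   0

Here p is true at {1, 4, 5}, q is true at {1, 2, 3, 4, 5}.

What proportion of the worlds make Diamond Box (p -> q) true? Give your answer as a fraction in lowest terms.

1: successors {4}; Box (p -> q) there: 4:T. ✓
2: no successors, so Diamond Box (p -> q) fails. ✗
3: successors {2}; Box (p -> q) there: 2:T. ✓
4: successors {1}; Box (p -> q) there: 1:T. ✓
5: successors {2}; Box (p -> q) there: 2:T. ✓
That's 4 of 5 worlds, so 4/5.

4/5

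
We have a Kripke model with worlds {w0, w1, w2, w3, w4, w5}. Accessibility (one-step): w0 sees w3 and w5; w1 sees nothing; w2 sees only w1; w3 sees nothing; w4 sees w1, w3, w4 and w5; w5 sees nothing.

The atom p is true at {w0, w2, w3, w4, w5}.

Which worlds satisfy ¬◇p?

w0: ◇p is T. ✗
w1: ◇p is F. ✓
w2: ◇p is F. ✓
w3: ◇p is F. ✓
w4: ◇p is T. ✗
w5: ◇p is F. ✓

{w1, w2, w3, w5}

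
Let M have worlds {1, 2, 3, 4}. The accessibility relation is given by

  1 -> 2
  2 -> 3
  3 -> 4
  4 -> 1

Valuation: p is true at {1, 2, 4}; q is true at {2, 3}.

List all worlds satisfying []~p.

1: successors {2}; ~p there: 2:F. ✗
2: successors {3}; ~p there: 3:T. ✓
3: successors {4}; ~p there: 4:F. ✗
4: successors {1}; ~p there: 1:F. ✗

{2}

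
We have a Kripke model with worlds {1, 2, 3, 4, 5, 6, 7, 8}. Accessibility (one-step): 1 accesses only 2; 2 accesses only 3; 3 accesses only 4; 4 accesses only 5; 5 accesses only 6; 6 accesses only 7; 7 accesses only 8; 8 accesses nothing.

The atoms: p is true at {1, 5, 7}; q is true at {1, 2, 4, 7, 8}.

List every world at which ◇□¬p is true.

{1, 2, 4, 6, 7}

1: successors {2}; □¬p there: 2:T. ✓
2: successors {3}; □¬p there: 3:T. ✓
3: successors {4}; □¬p there: 4:F. ✗
4: successors {5}; □¬p there: 5:T. ✓
5: successors {6}; □¬p there: 6:F. ✗
6: successors {7}; □¬p there: 7:T. ✓
7: successors {8}; □¬p there: 8:T. ✓
8: no successors, so ◇□¬p fails. ✗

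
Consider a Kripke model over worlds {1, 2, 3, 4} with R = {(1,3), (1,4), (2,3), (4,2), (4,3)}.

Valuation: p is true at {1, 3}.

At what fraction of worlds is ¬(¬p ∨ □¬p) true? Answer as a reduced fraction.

1: ¬p ∨ □¬p is F. ✓
2: ¬p ∨ □¬p is T. ✗
3: ¬p ∨ □¬p is T. ✗
4: ¬p ∨ □¬p is T. ✗
That's 1 of 4 worlds, so 1/4.

1/4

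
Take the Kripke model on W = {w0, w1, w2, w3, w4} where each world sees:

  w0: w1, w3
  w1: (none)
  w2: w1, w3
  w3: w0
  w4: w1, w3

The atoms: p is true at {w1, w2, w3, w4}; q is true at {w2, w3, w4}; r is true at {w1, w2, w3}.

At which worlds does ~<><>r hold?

{w0, w1, w2, w4}

w0: <><>r is F. ✓
w1: <><>r is F. ✓
w2: <><>r is F. ✓
w3: <><>r is T. ✗
w4: <><>r is F. ✓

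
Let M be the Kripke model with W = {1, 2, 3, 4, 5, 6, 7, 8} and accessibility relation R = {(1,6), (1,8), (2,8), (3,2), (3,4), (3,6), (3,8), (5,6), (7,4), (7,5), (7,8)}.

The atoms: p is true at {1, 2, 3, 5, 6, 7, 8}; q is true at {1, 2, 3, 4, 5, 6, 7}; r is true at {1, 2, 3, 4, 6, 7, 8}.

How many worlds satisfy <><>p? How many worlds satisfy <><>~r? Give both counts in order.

2 and 0

For <><>p:
1: successors {6, 8}; <>p there: 6:F, 8:F. ✗
2: successors {8}; <>p there: 8:F. ✗
3: successors {2, 4, 6, 8}; <>p there: 2:T, 4:F, 6:F, 8:F. ✓
4: no successors, so <><>p fails. ✗
5: successors {6}; <>p there: 6:F. ✗
6: no successors, so <><>p fails. ✗
7: successors {4, 5, 8}; <>p there: 4:F, 5:T, 8:F. ✓
8: no successors, so <><>p fails. ✗
— 2 worlds.
For <><>~r:
1: successors {6, 8}; <>~r there: 6:F, 8:F. ✗
2: successors {8}; <>~r there: 8:F. ✗
3: successors {2, 4, 6, 8}; <>~r there: 2:F, 4:F, 6:F, 8:F. ✗
4: no successors, so <><>~r fails. ✗
5: successors {6}; <>~r there: 6:F. ✗
6: no successors, so <><>~r fails. ✗
7: successors {4, 5, 8}; <>~r there: 4:F, 5:F, 8:F. ✗
8: no successors, so <><>~r fails. ✗
— 0 worlds.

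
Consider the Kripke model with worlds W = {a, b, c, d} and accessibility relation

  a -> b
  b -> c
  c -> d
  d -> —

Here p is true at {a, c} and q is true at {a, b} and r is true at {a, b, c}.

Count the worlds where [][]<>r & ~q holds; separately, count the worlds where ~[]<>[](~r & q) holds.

For [][]<>r & ~q:
a: [][]<>r is F, ~q is F. ✗
b: [][]<>r is F, ~q is F. ✗
c: [][]<>r is T, ~q is T. ✓
d: [][]<>r is T, ~q is T. ✓
— 2 worlds.
For ~[]<>[](~r & q):
a: []<>[](~r & q) is F. ✓
b: []<>[](~r & q) is T. ✗
c: []<>[](~r & q) is F. ✓
d: []<>[](~r & q) is T. ✗
— 2 worlds.

2 and 2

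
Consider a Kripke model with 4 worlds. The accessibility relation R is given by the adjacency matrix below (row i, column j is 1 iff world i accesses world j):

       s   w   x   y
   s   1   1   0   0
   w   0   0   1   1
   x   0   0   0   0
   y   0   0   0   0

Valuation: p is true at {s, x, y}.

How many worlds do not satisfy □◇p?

s: successors {s, w}; ◇p there: s:T, w:T. ✓
w: successors {x, y}; ◇p there: x:F, y:F. ✗
x: no successors, so □◇p holds vacuously. ✓
y: no successors, so □◇p holds vacuously. ✓
Satisfying worlds: {s, x, y}.
So □◇p fails at the other 1 world.

1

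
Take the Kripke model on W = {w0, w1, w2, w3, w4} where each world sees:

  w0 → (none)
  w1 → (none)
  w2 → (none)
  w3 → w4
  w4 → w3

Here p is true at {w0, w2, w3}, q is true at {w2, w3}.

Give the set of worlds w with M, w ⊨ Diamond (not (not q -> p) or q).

{w3, w4}

w0: no successors, so Diamond (not (not q -> p) or q) fails. ✗
w1: no successors, so Diamond (not (not q -> p) or q) fails. ✗
w2: no successors, so Diamond (not (not q -> p) or q) fails. ✗
w3: successors {w4}; not (not q -> p) or q there: w4:T. ✓
w4: successors {w3}; not (not q -> p) or q there: w3:T. ✓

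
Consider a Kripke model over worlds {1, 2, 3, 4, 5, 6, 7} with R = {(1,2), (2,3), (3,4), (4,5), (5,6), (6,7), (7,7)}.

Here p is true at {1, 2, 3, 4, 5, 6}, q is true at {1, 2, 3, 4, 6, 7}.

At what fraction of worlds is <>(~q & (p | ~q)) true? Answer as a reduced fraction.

1: successors {2}; ~q & (p | ~q) there: 2:F. ✗
2: successors {3}; ~q & (p | ~q) there: 3:F. ✗
3: successors {4}; ~q & (p | ~q) there: 4:F. ✗
4: successors {5}; ~q & (p | ~q) there: 5:T. ✓
5: successors {6}; ~q & (p | ~q) there: 6:F. ✗
6: successors {7}; ~q & (p | ~q) there: 7:F. ✗
7: successors {7}; ~q & (p | ~q) there: 7:F. ✗
That's 1 of 7 worlds, so 1/7.

1/7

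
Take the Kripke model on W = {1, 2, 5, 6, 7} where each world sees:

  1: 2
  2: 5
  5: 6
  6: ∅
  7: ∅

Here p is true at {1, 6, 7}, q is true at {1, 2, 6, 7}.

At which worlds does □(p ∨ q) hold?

{1, 5, 6, 7}

1: successors {2}; p ∨ q there: 2:T. ✓
2: successors {5}; p ∨ q there: 5:F. ✗
5: successors {6}; p ∨ q there: 6:T. ✓
6: no successors, so □(p ∨ q) holds vacuously. ✓
7: no successors, so □(p ∨ q) holds vacuously. ✓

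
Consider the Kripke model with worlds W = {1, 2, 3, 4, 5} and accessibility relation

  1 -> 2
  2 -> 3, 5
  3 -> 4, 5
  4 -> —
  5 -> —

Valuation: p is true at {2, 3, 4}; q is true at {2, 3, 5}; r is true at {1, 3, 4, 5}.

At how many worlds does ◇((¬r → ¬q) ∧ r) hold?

1: successors {2}; (¬r → ¬q) ∧ r there: 2:F. ✗
2: successors {3, 5}; (¬r → ¬q) ∧ r there: 3:T, 5:T. ✓
3: successors {4, 5}; (¬r → ¬q) ∧ r there: 4:T, 5:T. ✓
4: no successors, so ◇((¬r → ¬q) ∧ r) fails. ✗
5: no successors, so ◇((¬r → ¬q) ∧ r) fails. ✗
Satisfying worlds: {2, 3}.

2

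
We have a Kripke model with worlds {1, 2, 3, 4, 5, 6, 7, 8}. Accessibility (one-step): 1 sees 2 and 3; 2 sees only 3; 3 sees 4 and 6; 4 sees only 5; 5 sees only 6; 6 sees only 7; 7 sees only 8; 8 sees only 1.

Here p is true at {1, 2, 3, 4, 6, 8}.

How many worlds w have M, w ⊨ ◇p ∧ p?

4

1: ◇p is T, p is T. ✓
2: ◇p is T, p is T. ✓
3: ◇p is T, p is T. ✓
4: ◇p is F, p is T. ✗
5: ◇p is T, p is F. ✗
6: ◇p is F, p is T. ✗
7: ◇p is T, p is F. ✗
8: ◇p is T, p is T. ✓
Satisfying worlds: {1, 2, 3, 8}.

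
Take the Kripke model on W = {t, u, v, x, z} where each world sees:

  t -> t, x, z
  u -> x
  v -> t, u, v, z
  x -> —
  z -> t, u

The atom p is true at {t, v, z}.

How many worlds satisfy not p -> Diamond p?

t: not p is F, Diamond p is T. ✓
u: not p is T, Diamond p is F. ✗
v: not p is F, Diamond p is T. ✓
x: not p is T, Diamond p is F. ✗
z: not p is F, Diamond p is T. ✓
Satisfying worlds: {t, v, z}.

3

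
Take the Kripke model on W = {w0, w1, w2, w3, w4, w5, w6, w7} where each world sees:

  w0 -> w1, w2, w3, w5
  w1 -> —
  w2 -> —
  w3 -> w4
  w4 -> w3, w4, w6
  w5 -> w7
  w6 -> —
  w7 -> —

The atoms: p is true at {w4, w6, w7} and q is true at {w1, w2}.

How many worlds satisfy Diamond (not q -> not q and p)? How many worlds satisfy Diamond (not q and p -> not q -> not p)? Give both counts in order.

For Diamond (not q -> not q and p):
w0: successors {w1, w2, w3, w5}; not q -> not q and p there: w1:T, w2:T, w3:F, w5:F. ✓
w1: no successors, so Diamond (not q -> not q and p) fails. ✗
w2: no successors, so Diamond (not q -> not q and p) fails. ✗
w3: successors {w4}; not q -> not q and p there: w4:T. ✓
w4: successors {w3, w4, w6}; not q -> not q and p there: w3:F, w4:T, w6:T. ✓
w5: successors {w7}; not q -> not q and p there: w7:T. ✓
w6: no successors, so Diamond (not q -> not q and p) fails. ✗
w7: no successors, so Diamond (not q -> not q and p) fails. ✗
— 4 worlds.
For Diamond (not q and p -> not q -> not p):
w0: successors {w1, w2, w3, w5}; not q and p -> not q -> not p there: w1:T, w2:T, w3:T, w5:T. ✓
w1: no successors, so Diamond (not q and p -> not q -> not p) fails. ✗
w2: no successors, so Diamond (not q and p -> not q -> not p) fails. ✗
w3: successors {w4}; not q and p -> not q -> not p there: w4:F. ✗
w4: successors {w3, w4, w6}; not q and p -> not q -> not p there: w3:T, w4:F, w6:F. ✓
w5: successors {w7}; not q and p -> not q -> not p there: w7:F. ✗
w6: no successors, so Diamond (not q and p -> not q -> not p) fails. ✗
w7: no successors, so Diamond (not q and p -> not q -> not p) fails. ✗
— 2 worlds.

4 and 2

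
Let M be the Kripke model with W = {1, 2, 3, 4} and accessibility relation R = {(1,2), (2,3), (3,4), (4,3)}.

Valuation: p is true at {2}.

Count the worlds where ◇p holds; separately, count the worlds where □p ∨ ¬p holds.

For ◇p:
1: successors {2}; p there: 2:T. ✓
2: successors {3}; p there: 3:F. ✗
3: successors {4}; p there: 4:F. ✗
4: successors {3}; p there: 3:F. ✗
— 1 world.
For □p ∨ ¬p:
1: □p is T, ¬p is T. ✓
2: □p is F, ¬p is F. ✗
3: □p is F, ¬p is T. ✓
4: □p is F, ¬p is T. ✓
— 3 worlds.

1 and 3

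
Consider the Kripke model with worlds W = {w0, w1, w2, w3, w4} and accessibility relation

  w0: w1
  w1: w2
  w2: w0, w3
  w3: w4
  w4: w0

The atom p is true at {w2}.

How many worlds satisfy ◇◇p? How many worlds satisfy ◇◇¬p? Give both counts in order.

For ◇◇p:
w0: successors {w1}; ◇p there: w1:T. ✓
w1: successors {w2}; ◇p there: w2:F. ✗
w2: successors {w0, w3}; ◇p there: w0:F, w3:F. ✗
w3: successors {w4}; ◇p there: w4:F. ✗
w4: successors {w0}; ◇p there: w0:F. ✗
— 1 world.
For ◇◇¬p:
w0: successors {w1}; ◇¬p there: w1:F. ✗
w1: successors {w2}; ◇¬p there: w2:T. ✓
w2: successors {w0, w3}; ◇¬p there: w0:T, w3:T. ✓
w3: successors {w4}; ◇¬p there: w4:T. ✓
w4: successors {w0}; ◇¬p there: w0:T. ✓
— 4 worlds.

1 and 4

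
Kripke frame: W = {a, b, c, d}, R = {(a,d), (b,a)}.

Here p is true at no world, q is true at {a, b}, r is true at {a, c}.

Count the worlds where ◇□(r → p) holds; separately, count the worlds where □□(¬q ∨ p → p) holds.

2 and 3

For ◇□(r → p):
a: successors {d}; □(r → p) there: d:T. ✓
b: successors {a}; □(r → p) there: a:T. ✓
c: no successors, so ◇□(r → p) fails. ✗
d: no successors, so ◇□(r → p) fails. ✗
— 2 worlds.
For □□(¬q ∨ p → p):
a: successors {d}; □(¬q ∨ p → p) there: d:T. ✓
b: successors {a}; □(¬q ∨ p → p) there: a:F. ✗
c: no successors, so □□(¬q ∨ p → p) holds vacuously. ✓
d: no successors, so □□(¬q ∨ p → p) holds vacuously. ✓
— 3 worlds.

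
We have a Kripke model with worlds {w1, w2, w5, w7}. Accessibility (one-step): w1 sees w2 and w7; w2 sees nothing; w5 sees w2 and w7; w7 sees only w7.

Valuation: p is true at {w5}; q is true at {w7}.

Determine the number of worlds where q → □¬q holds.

w1: q is F, □¬q is F. ✓
w2: q is F, □¬q is T. ✓
w5: q is F, □¬q is F. ✓
w7: q is T, □¬q is F. ✗
Satisfying worlds: {w1, w2, w5}.

3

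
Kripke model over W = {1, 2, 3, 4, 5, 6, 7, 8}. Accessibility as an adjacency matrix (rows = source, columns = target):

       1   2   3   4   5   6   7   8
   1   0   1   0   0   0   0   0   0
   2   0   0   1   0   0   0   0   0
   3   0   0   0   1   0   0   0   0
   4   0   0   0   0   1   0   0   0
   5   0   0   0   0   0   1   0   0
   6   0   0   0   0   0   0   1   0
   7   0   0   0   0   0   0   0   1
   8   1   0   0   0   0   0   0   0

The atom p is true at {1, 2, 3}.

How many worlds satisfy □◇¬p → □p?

4

1: □◇¬p is F, □p is T. ✓
2: □◇¬p is T, □p is T. ✓
3: □◇¬p is T, □p is F. ✗
4: □◇¬p is T, □p is F. ✗
5: □◇¬p is T, □p is F. ✗
6: □◇¬p is T, □p is F. ✗
7: □◇¬p is F, □p is F. ✓
8: □◇¬p is F, □p is T. ✓
Satisfying worlds: {1, 2, 7, 8}.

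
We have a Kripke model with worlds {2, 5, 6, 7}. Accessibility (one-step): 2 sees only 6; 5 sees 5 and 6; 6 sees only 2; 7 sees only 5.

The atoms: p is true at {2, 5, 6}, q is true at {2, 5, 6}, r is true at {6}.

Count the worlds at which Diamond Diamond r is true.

3

2: successors {6}; Diamond r there: 6:F. ✗
5: successors {5, 6}; Diamond r there: 5:T, 6:F. ✓
6: successors {2}; Diamond r there: 2:T. ✓
7: successors {5}; Diamond r there: 5:T. ✓
Satisfying worlds: {5, 6, 7}.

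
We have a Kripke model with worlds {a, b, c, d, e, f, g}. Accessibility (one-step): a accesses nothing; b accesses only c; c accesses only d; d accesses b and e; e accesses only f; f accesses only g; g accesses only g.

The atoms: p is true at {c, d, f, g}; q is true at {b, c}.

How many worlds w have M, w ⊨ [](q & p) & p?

0

a: [](q & p) is T, p is F. ✗
b: [](q & p) is T, p is F. ✗
c: [](q & p) is F, p is T. ✗
d: [](q & p) is F, p is T. ✗
e: [](q & p) is F, p is F. ✗
f: [](q & p) is F, p is T. ✗
g: [](q & p) is F, p is T. ✗
Satisfying worlds: ∅.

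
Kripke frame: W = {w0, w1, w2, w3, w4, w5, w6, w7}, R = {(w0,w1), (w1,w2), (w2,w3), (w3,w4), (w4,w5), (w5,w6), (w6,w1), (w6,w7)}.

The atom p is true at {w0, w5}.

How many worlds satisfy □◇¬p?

6

w0: successors {w1}; ◇¬p there: w1:T. ✓
w1: successors {w2}; ◇¬p there: w2:T. ✓
w2: successors {w3}; ◇¬p there: w3:T. ✓
w3: successors {w4}; ◇¬p there: w4:F. ✗
w4: successors {w5}; ◇¬p there: w5:T. ✓
w5: successors {w6}; ◇¬p there: w6:T. ✓
w6: successors {w1, w7}; ◇¬p there: w1:T, w7:F. ✗
w7: no successors, so □◇¬p holds vacuously. ✓
Satisfying worlds: {w0, w1, w2, w4, w5, w7}.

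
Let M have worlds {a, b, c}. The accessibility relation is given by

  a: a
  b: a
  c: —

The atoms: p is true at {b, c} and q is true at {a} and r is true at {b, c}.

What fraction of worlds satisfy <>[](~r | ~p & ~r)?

2/3

a: successors {a}; [](~r | ~p & ~r) there: a:T. ✓
b: successors {a}; [](~r | ~p & ~r) there: a:T. ✓
c: no successors, so <>[](~r | ~p & ~r) fails. ✗
That's 2 of 3 worlds, so 2/3.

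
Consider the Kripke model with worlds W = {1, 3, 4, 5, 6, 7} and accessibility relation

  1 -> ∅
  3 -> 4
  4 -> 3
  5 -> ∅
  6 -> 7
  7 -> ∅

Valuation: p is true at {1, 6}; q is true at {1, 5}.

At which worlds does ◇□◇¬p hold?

1: no successors, so ◇□◇¬p fails. ✗
3: successors {4}; □◇¬p there: 4:T. ✓
4: successors {3}; □◇¬p there: 3:T. ✓
5: no successors, so ◇□◇¬p fails. ✗
6: successors {7}; □◇¬p there: 7:T. ✓
7: no successors, so ◇□◇¬p fails. ✗

{3, 4, 6}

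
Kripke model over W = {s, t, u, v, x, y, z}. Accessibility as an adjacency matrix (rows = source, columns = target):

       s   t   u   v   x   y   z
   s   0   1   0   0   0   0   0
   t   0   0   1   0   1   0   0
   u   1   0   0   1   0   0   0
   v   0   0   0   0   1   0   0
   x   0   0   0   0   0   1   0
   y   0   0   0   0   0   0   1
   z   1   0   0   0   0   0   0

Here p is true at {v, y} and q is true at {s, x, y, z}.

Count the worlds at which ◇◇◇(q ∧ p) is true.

2

s: successors {t}; ◇◇(q ∧ p) there: t:T. ✓
t: successors {u, x}; ◇◇(q ∧ p) there: u:F, x:F. ✗
u: successors {s, v}; ◇◇(q ∧ p) there: s:F, v:T. ✓
v: successors {x}; ◇◇(q ∧ p) there: x:F. ✗
x: successors {y}; ◇◇(q ∧ p) there: y:F. ✗
y: successors {z}; ◇◇(q ∧ p) there: z:F. ✗
z: successors {s}; ◇◇(q ∧ p) there: s:F. ✗
Satisfying worlds: {s, u}.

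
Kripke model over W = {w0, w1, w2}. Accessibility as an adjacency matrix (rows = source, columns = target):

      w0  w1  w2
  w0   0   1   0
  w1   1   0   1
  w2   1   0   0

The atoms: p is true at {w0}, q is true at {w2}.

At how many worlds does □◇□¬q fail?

2

w0: successors {w1}; ◇□¬q there: w1:T. ✓
w1: successors {w0, w2}; ◇□¬q there: w0:F, w2:T. ✗
w2: successors {w0}; ◇□¬q there: w0:F. ✗
Satisfying worlds: {w0}.
So □◇□¬q fails at the other 2 worlds.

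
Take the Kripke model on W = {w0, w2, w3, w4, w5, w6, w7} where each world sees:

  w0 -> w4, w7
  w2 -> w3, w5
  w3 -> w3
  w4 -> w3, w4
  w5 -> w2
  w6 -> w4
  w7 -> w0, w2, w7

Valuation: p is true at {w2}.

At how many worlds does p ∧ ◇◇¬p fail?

6

w0: p is F, ◇◇¬p is T. ✗
w2: p is T, ◇◇¬p is T. ✓
w3: p is F, ◇◇¬p is T. ✗
w4: p is F, ◇◇¬p is T. ✗
w5: p is F, ◇◇¬p is T. ✗
w6: p is F, ◇◇¬p is T. ✗
w7: p is F, ◇◇¬p is T. ✗
Satisfying worlds: {w2}.
So p ∧ ◇◇¬p fails at the other 6 worlds.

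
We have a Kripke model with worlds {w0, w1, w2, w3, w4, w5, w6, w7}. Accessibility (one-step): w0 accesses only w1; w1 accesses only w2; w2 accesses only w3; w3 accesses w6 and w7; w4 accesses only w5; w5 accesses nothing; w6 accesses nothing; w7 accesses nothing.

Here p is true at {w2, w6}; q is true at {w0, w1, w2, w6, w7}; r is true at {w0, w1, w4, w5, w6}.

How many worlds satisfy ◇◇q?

w0: successors {w1}; ◇q there: w1:T. ✓
w1: successors {w2}; ◇q there: w2:F. ✗
w2: successors {w3}; ◇q there: w3:T. ✓
w3: successors {w6, w7}; ◇q there: w6:F, w7:F. ✗
w4: successors {w5}; ◇q there: w5:F. ✗
w5: no successors, so ◇◇q fails. ✗
w6: no successors, so ◇◇q fails. ✗
w7: no successors, so ◇◇q fails. ✗
Satisfying worlds: {w0, w2}.

2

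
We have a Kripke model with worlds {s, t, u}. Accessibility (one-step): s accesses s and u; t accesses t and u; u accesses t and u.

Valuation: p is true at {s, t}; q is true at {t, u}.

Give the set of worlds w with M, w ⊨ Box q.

{t, u}

s: successors {s, u}; q there: s:F, u:T. ✗
t: successors {t, u}; q there: t:T, u:T. ✓
u: successors {t, u}; q there: t:T, u:T. ✓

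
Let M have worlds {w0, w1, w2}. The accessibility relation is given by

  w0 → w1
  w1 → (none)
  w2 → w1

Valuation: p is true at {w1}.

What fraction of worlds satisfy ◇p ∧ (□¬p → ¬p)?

w0: ◇p is T, □¬p → ¬p is T. ✓
w1: ◇p is F, □¬p → ¬p is F. ✗
w2: ◇p is T, □¬p → ¬p is T. ✓
That's 2 of 3 worlds, so 2/3.

2/3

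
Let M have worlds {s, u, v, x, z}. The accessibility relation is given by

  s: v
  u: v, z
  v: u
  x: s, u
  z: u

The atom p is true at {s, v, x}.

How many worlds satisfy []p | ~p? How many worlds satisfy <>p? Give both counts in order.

For []p | ~p:
s: []p is T, ~p is F. ✓
u: []p is F, ~p is T. ✓
v: []p is F, ~p is F. ✗
x: []p is F, ~p is F. ✗
z: []p is F, ~p is T. ✓
— 3 worlds.
For <>p:
s: successors {v}; p there: v:T. ✓
u: successors {v, z}; p there: v:T, z:F. ✓
v: successors {u}; p there: u:F. ✗
x: successors {s, u}; p there: s:T, u:F. ✓
z: successors {u}; p there: u:F. ✗
— 3 worlds.

3 and 3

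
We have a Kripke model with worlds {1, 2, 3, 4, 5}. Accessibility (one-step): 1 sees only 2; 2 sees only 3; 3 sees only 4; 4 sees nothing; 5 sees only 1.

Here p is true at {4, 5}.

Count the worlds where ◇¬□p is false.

3

1: successors {2}; ¬□p there: 2:T. ✓
2: successors {3}; ¬□p there: 3:F. ✗
3: successors {4}; ¬□p there: 4:F. ✗
4: no successors, so ◇¬□p fails. ✗
5: successors {1}; ¬□p there: 1:T. ✓
Satisfying worlds: {1, 5}.
So ◇¬□p fails at the other 3 worlds.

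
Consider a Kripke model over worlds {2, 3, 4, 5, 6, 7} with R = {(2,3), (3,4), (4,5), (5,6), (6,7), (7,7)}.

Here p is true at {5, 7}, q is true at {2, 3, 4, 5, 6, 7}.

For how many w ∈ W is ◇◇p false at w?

2: successors {3}; ◇p there: 3:F. ✗
3: successors {4}; ◇p there: 4:T. ✓
4: successors {5}; ◇p there: 5:F. ✗
5: successors {6}; ◇p there: 6:T. ✓
6: successors {7}; ◇p there: 7:T. ✓
7: successors {7}; ◇p there: 7:T. ✓
Satisfying worlds: {3, 5, 6, 7}.
So ◇◇p fails at the other 2 worlds.

2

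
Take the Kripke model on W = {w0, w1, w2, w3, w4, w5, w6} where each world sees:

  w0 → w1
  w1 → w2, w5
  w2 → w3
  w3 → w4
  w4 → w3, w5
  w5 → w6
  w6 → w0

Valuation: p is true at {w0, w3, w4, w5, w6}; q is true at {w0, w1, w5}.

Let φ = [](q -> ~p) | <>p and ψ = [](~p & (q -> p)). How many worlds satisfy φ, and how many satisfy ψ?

For [](q -> ~p) | <>p:
w0: [](q -> ~p) is T, <>p is F. ✓
w1: [](q -> ~p) is F, <>p is T. ✓
w2: [](q -> ~p) is T, <>p is T. ✓
w3: [](q -> ~p) is T, <>p is T. ✓
w4: [](q -> ~p) is F, <>p is T. ✓
w5: [](q -> ~p) is T, <>p is T. ✓
w6: [](q -> ~p) is F, <>p is T. ✓
— 7 worlds.
For [](~p & (q -> p)):
w0: successors {w1}; ~p & (q -> p) there: w1:F. ✗
w1: successors {w2, w5}; ~p & (q -> p) there: w2:T, w5:F. ✗
w2: successors {w3}; ~p & (q -> p) there: w3:F. ✗
w3: successors {w4}; ~p & (q -> p) there: w4:F. ✗
w4: successors {w3, w5}; ~p & (q -> p) there: w3:F, w5:F. ✗
w5: successors {w6}; ~p & (q -> p) there: w6:F. ✗
w6: successors {w0}; ~p & (q -> p) there: w0:F. ✗
— 0 worlds.

7 and 0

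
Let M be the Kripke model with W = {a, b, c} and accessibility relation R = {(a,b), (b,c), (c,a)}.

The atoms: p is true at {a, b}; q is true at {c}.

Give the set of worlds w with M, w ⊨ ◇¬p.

{b}

a: successors {b}; ¬p there: b:F. ✗
b: successors {c}; ¬p there: c:T. ✓
c: successors {a}; ¬p there: a:F. ✗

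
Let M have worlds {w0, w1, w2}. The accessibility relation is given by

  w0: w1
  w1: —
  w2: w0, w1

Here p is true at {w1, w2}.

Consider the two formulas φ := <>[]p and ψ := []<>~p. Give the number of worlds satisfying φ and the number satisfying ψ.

For <>[]p:
w0: successors {w1}; []p there: w1:T. ✓
w1: no successors, so <>[]p fails. ✗
w2: successors {w0, w1}; []p there: w0:T, w1:T. ✓
— 2 worlds.
For []<>~p:
w0: successors {w1}; <>~p there: w1:F. ✗
w1: no successors, so []<>~p holds vacuously. ✓
w2: successors {w0, w1}; <>~p there: w0:F, w1:F. ✗
— 1 world.

2 and 1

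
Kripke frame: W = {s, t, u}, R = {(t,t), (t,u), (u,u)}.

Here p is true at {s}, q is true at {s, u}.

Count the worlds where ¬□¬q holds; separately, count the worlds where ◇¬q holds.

For ¬□¬q:
s: □¬q is T. ✗
t: □¬q is F. ✓
u: □¬q is F. ✓
— 2 worlds.
For ◇¬q:
s: no successors, so ◇¬q fails. ✗
t: successors {t, u}; ¬q there: t:T, u:F. ✓
u: successors {u}; ¬q there: u:F. ✗
— 1 world.

2 and 1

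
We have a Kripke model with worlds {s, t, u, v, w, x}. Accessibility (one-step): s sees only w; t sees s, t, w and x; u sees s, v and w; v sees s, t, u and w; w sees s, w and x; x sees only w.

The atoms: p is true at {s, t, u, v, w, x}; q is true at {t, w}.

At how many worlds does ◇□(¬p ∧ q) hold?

0

s: successors {w}; □(¬p ∧ q) there: w:F. ✗
t: successors {s, t, w, x}; □(¬p ∧ q) there: s:F, t:F, w:F, x:F. ✗
u: successors {s, v, w}; □(¬p ∧ q) there: s:F, v:F, w:F. ✗
v: successors {s, t, u, w}; □(¬p ∧ q) there: s:F, t:F, u:F, w:F. ✗
w: successors {s, w, x}; □(¬p ∧ q) there: s:F, w:F, x:F. ✗
x: successors {w}; □(¬p ∧ q) there: w:F. ✗
Satisfying worlds: ∅.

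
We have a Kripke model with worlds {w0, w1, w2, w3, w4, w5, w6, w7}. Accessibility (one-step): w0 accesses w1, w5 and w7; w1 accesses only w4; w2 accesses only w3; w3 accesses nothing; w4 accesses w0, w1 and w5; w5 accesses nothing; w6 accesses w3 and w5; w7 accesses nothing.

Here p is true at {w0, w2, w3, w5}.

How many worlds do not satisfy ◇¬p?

w0: successors {w1, w5, w7}; ¬p there: w1:T, w5:F, w7:T. ✓
w1: successors {w4}; ¬p there: w4:T. ✓
w2: successors {w3}; ¬p there: w3:F. ✗
w3: no successors, so ◇¬p fails. ✗
w4: successors {w0, w1, w5}; ¬p there: w0:F, w1:T, w5:F. ✓
w5: no successors, so ◇¬p fails. ✗
w6: successors {w3, w5}; ¬p there: w3:F, w5:F. ✗
w7: no successors, so ◇¬p fails. ✗
Satisfying worlds: {w0, w1, w4}.
So ◇¬p fails at the other 5 worlds.

5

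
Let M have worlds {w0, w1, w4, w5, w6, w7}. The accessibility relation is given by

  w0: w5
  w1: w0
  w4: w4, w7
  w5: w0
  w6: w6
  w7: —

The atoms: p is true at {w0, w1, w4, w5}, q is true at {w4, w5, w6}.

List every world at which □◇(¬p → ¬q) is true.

w0: successors {w5}; ◇(¬p → ¬q) there: w5:T. ✓
w1: successors {w0}; ◇(¬p → ¬q) there: w0:T. ✓
w4: successors {w4, w7}; ◇(¬p → ¬q) there: w4:T, w7:F. ✗
w5: successors {w0}; ◇(¬p → ¬q) there: w0:T. ✓
w6: successors {w6}; ◇(¬p → ¬q) there: w6:F. ✗
w7: no successors, so □◇(¬p → ¬q) holds vacuously. ✓

{w0, w1, w5, w7}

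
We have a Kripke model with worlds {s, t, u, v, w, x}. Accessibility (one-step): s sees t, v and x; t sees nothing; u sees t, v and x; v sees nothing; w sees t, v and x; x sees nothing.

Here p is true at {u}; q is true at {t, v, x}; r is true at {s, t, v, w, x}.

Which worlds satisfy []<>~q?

{t, v, x}

s: successors {t, v, x}; <>~q there: t:F, v:F, x:F. ✗
t: no successors, so []<>~q holds vacuously. ✓
u: successors {t, v, x}; <>~q there: t:F, v:F, x:F. ✗
v: no successors, so []<>~q holds vacuously. ✓
w: successors {t, v, x}; <>~q there: t:F, v:F, x:F. ✗
x: no successors, so []<>~q holds vacuously. ✓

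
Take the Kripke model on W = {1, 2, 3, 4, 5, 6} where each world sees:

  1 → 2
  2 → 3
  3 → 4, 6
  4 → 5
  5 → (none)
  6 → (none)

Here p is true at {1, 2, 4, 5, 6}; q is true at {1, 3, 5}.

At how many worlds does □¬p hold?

3

1: successors {2}; ¬p there: 2:F. ✗
2: successors {3}; ¬p there: 3:T. ✓
3: successors {4, 6}; ¬p there: 4:F, 6:F. ✗
4: successors {5}; ¬p there: 5:F. ✗
5: no successors, so □¬p holds vacuously. ✓
6: no successors, so □¬p holds vacuously. ✓
Satisfying worlds: {2, 5, 6}.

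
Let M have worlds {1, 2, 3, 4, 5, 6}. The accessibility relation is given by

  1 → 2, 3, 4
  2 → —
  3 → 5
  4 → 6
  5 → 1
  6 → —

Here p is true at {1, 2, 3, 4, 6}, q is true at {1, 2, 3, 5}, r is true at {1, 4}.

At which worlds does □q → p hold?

1: □q is F, p is T. ✓
2: □q is T, p is T. ✓
3: □q is T, p is T. ✓
4: □q is F, p is T. ✓
5: □q is T, p is F. ✗
6: □q is T, p is T. ✓

{1, 2, 3, 4, 6}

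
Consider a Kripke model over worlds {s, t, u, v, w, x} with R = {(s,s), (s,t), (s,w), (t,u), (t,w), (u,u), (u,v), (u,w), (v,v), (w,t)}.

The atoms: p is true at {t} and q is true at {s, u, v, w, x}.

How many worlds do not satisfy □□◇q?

4

s: successors {s, t, w}; □◇q there: s:F, t:F, w:T. ✗
t: successors {u, w}; □◇q there: u:F, w:T. ✗
u: successors {u, v, w}; □◇q there: u:F, v:T, w:T. ✗
v: successors {v}; □◇q there: v:T. ✓
w: successors {t}; □◇q there: t:F. ✗
x: no successors, so □□◇q holds vacuously. ✓
Satisfying worlds: {v, x}.
So □□◇q fails at the other 4 worlds.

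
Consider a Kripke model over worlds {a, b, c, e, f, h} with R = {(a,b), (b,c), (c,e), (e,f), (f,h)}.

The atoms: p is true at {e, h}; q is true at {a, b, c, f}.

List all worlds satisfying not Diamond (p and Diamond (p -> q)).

a: Diamond (p and Diamond (p -> q)) is F. ✓
b: Diamond (p and Diamond (p -> q)) is F. ✓
c: Diamond (p and Diamond (p -> q)) is T. ✗
e: Diamond (p and Diamond (p -> q)) is F. ✓
f: Diamond (p and Diamond (p -> q)) is F. ✓
h: Diamond (p and Diamond (p -> q)) is F. ✓

{a, b, e, f, h}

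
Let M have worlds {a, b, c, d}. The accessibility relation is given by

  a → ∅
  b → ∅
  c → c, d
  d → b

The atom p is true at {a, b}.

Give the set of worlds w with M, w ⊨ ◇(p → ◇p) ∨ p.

a: ◇(p → ◇p) is F, p is T. ✓
b: ◇(p → ◇p) is F, p is T. ✓
c: ◇(p → ◇p) is T, p is F. ✓
d: ◇(p → ◇p) is F, p is F. ✗

{a, b, c}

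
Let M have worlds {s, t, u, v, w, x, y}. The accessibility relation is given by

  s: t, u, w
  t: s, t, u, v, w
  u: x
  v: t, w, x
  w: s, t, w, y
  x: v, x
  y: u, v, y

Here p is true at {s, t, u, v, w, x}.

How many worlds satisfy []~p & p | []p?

5

s: []~p & p is F, []p is T. ✓
t: []~p & p is F, []p is T. ✓
u: []~p & p is F, []p is T. ✓
v: []~p & p is F, []p is T. ✓
w: []~p & p is F, []p is F. ✗
x: []~p & p is F, []p is T. ✓
y: []~p & p is F, []p is F. ✗
Satisfying worlds: {s, t, u, v, x}.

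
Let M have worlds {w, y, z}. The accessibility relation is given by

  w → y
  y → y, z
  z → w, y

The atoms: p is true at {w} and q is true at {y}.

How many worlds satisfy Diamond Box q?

1

w: successors {y}; Box q there: y:F. ✗
y: successors {y, z}; Box q there: y:F, z:F. ✗
z: successors {w, y}; Box q there: w:T, y:F. ✓
Satisfying worlds: {z}.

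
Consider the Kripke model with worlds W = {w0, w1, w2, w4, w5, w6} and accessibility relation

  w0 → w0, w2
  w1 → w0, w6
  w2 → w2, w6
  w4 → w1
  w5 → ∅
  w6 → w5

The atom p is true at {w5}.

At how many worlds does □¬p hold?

w0: successors {w0, w2}; ¬p there: w0:T, w2:T. ✓
w1: successors {w0, w6}; ¬p there: w0:T, w6:T. ✓
w2: successors {w2, w6}; ¬p there: w2:T, w6:T. ✓
w4: successors {w1}; ¬p there: w1:T. ✓
w5: no successors, so □¬p holds vacuously. ✓
w6: successors {w5}; ¬p there: w5:F. ✗
Satisfying worlds: {w0, w1, w2, w4, w5}.

5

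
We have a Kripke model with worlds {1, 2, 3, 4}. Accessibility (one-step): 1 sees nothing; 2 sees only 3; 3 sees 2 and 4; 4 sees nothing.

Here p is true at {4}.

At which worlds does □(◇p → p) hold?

1: no successors, so □(◇p → p) holds vacuously. ✓
2: successors {3}; ◇p → p there: 3:F. ✗
3: successors {2, 4}; ◇p → p there: 2:T, 4:T. ✓
4: no successors, so □(◇p → p) holds vacuously. ✓

{1, 3, 4}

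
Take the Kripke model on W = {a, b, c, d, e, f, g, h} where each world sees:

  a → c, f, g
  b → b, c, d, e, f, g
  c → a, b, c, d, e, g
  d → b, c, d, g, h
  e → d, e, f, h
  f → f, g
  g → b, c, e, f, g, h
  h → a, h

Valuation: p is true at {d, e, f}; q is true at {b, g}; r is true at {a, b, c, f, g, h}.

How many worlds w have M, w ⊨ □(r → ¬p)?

a: successors {c, f, g}; r → ¬p there: c:T, f:F, g:T. ✗
b: successors {b, c, d, e, f, g}; r → ¬p there: b:T, c:T, d:T, e:T, f:F, g:T. ✗
c: successors {a, b, c, d, e, g}; r → ¬p there: a:T, b:T, c:T, d:T, e:T, g:T. ✓
d: successors {b, c, d, g, h}; r → ¬p there: b:T, c:T, d:T, g:T, h:T. ✓
e: successors {d, e, f, h}; r → ¬p there: d:T, e:T, f:F, h:T. ✗
f: successors {f, g}; r → ¬p there: f:F, g:T. ✗
g: successors {b, c, e, f, g, h}; r → ¬p there: b:T, c:T, e:T, f:F, g:T, h:T. ✗
h: successors {a, h}; r → ¬p there: a:T, h:T. ✓
Satisfying worlds: {c, d, h}.

3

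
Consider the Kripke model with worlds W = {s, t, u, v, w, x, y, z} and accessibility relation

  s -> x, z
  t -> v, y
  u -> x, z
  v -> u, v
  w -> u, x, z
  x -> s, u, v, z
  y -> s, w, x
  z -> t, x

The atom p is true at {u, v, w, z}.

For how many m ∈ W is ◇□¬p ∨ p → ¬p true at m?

4

s: ◇□¬p ∨ p is T, ¬p is T. ✓
t: ◇□¬p ∨ p is F, ¬p is T. ✓
u: ◇□¬p ∨ p is T, ¬p is F. ✗
v: ◇□¬p ∨ p is T, ¬p is F. ✗
w: ◇□¬p ∨ p is T, ¬p is F. ✗
x: ◇□¬p ∨ p is T, ¬p is T. ✓
y: ◇□¬p ∨ p is F, ¬p is T. ✓
z: ◇□¬p ∨ p is T, ¬p is F. ✗
Satisfying worlds: {s, t, x, y}.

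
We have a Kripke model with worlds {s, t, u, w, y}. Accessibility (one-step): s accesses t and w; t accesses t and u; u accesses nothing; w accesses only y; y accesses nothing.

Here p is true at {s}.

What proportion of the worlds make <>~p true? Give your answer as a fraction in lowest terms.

s: successors {t, w}; ~p there: t:T, w:T. ✓
t: successors {t, u}; ~p there: t:T, u:T. ✓
u: no successors, so <>~p fails. ✗
w: successors {y}; ~p there: y:T. ✓
y: no successors, so <>~p fails. ✗
That's 3 of 5 worlds, so 3/5.

3/5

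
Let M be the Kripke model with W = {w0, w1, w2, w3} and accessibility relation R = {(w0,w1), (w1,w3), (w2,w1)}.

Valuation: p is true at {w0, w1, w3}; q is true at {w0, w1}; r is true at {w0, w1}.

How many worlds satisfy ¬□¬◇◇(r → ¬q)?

w0: □¬◇◇(r → ¬q) is T. ✗
w1: □¬◇◇(r → ¬q) is T. ✗
w2: □¬◇◇(r → ¬q) is T. ✗
w3: □¬◇◇(r → ¬q) is T. ✗
Satisfying worlds: ∅.

0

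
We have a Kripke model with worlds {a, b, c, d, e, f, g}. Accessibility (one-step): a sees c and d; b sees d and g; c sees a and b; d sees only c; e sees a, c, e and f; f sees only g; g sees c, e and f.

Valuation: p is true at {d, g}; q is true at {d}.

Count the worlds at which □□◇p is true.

1

a: successors {c, d}; □◇p there: c:T, d:F. ✗
b: successors {d, g}; □◇p there: d:F, g:F. ✗
c: successors {a, b}; □◇p there: a:F, b:F. ✗
d: successors {c}; □◇p there: c:T. ✓
e: successors {a, c, e, f}; □◇p there: a:F, c:T, e:F, f:F. ✗
f: successors {g}; □◇p there: g:F. ✗
g: successors {c, e, f}; □◇p there: c:T, e:F, f:F. ✗
Satisfying worlds: {d}.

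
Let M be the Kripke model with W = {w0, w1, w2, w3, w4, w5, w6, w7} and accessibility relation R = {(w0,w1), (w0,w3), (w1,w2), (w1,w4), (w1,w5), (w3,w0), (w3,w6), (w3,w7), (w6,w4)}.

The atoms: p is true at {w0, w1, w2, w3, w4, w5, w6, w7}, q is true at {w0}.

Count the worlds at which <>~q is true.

w0: successors {w1, w3}; ~q there: w1:T, w3:T. ✓
w1: successors {w2, w4, w5}; ~q there: w2:T, w4:T, w5:T. ✓
w2: no successors, so <>~q fails. ✗
w3: successors {w0, w6, w7}; ~q there: w0:F, w6:T, w7:T. ✓
w4: no successors, so <>~q fails. ✗
w5: no successors, so <>~q fails. ✗
w6: successors {w4}; ~q there: w4:T. ✓
w7: no successors, so <>~q fails. ✗
Satisfying worlds: {w0, w1, w3, w6}.

4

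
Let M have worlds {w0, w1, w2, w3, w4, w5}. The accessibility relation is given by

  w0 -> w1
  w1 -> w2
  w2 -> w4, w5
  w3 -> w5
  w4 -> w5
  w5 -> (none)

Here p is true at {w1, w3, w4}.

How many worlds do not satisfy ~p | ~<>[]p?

w0: ~p is T, ~<>[]p is T. ✓
w1: ~p is F, ~<>[]p is T. ✓
w2: ~p is T, ~<>[]p is F. ✓
w3: ~p is F, ~<>[]p is F. ✗
w4: ~p is F, ~<>[]p is F. ✗
w5: ~p is T, ~<>[]p is T. ✓
Satisfying worlds: {w0, w1, w2, w5}.
So ~p | ~<>[]p fails at the other 2 worlds.

2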